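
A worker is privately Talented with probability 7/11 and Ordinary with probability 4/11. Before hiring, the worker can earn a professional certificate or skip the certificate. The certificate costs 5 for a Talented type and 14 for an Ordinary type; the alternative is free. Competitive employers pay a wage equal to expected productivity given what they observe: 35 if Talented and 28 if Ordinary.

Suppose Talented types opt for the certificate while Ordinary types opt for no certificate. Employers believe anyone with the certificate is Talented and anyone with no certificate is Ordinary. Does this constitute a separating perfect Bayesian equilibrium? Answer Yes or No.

Under these beliefs, the certificate earns wage 35 and no certificate earns wage 28.
Talented: the certificate nets 35 − 5 = 30; no certificate nets 28. Talented prefers the certificate.
Ordinary: the certificate nets 35 − 14 = 21; no certificate nets 28. Ordinary prefers no certificate.
Neither type deviates, so the separating profile is an equilibrium.

Yes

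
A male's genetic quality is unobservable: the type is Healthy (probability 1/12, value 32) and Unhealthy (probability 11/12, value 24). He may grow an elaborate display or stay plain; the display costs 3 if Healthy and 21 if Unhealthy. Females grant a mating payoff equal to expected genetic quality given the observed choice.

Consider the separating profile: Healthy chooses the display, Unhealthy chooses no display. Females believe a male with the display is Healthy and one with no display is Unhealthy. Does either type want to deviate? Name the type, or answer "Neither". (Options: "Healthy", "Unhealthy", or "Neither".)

The display pays 32; no display pays 24.
Healthy: assigned the display, nets 32 − 3 = 29; deviating to no display nets 24.
Unhealthy: assigned no display, nets 24; deviating to the display nets 32 − 21 = 11.
Both types strictly prefer their assigned action; no profitable deviation.

Neither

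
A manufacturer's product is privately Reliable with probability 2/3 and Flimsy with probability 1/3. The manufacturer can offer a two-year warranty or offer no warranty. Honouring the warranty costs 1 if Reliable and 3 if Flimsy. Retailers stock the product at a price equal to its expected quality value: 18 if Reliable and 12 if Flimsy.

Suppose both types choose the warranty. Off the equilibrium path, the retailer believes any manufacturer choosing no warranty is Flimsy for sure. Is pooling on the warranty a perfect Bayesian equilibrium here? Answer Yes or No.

On path, the retailer holds the prior and pays 2/3·18 + 1/3·12 = 16. Off path (no warranty), believing Flimsy, it pays 12.
Reliable: the warranty nets 16 − 1 = 15; no warranty nets 12. Reliable stays.
Flimsy: the warranty nets 16 − 3 = 13; no warranty nets 12. Flimsy stays.
No type deviates, so pooling is sustained.

Yes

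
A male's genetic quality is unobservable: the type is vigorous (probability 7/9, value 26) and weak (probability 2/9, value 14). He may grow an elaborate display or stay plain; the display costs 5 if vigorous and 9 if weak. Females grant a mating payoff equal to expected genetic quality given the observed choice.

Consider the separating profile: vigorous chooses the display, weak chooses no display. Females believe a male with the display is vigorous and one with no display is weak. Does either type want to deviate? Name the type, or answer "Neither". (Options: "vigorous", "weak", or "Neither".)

The display pays 26; no display pays 14.
vigorous: assigned the display, nets 26 − 5 = 21; deviating to no display nets 14.
weak: assigned no display, nets 14; deviating to the display nets 26 − 9 = 17.
The weak type gains 3 by deviating.

weak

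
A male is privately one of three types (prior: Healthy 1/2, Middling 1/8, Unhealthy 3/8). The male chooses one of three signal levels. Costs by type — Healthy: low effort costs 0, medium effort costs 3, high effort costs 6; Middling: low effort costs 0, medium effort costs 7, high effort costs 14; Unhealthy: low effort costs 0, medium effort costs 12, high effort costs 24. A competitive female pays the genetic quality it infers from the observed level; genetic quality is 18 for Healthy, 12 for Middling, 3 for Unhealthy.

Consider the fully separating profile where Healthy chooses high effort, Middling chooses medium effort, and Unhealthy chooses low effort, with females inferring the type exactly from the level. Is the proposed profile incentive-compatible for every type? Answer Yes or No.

Separating mating payoffs: high effort → 18, medium effort → 12, low effort → 3.
Healthy (assigned high effort): low effort: 3 − 0 = 3; medium effort: 12 − 3 = 9; high effort: 18 − 6 = 12. Healthy stays.
Middling (assigned medium effort): low effort: 3 − 0 = 3; medium effort: 12 − 7 = 5; high effort: 18 − 14 = 4. Middling stays.
Unhealthy (assigned low effort): low effort: 3 − 0 = 3; medium effort: 12 − 12 = 0; high effort: 18 − 24 = -6. Unhealthy stays.
Every type prefers its assigned level; separation holds.

Yes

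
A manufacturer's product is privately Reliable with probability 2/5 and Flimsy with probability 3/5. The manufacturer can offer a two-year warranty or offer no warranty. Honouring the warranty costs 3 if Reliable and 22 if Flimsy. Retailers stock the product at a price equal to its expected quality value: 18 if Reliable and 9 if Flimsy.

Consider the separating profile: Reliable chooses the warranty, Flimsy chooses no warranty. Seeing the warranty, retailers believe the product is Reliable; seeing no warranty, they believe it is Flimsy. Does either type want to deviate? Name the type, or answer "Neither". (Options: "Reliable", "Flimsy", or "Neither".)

The warranty pays 18; no warranty pays 9.
Reliable: assigned the warranty, nets 18 − 3 = 15; deviating to no warranty nets 9.
Flimsy: assigned no warranty, nets 9; deviating to the warranty nets 18 − 22 = -4.
Both types strictly prefer their assigned action; no profitable deviation.

Neither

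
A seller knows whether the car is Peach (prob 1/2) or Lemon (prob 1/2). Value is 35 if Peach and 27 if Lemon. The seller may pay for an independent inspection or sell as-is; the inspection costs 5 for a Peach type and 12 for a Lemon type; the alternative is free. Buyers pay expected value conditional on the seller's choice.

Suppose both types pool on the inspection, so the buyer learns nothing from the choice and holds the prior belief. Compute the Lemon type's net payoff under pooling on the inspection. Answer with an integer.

19

Pooled price = 1/2·35 + 1/2·27 = 31.
Lemon pays cost 12 for the inspection, so net payoff = 31 − 12 = 19.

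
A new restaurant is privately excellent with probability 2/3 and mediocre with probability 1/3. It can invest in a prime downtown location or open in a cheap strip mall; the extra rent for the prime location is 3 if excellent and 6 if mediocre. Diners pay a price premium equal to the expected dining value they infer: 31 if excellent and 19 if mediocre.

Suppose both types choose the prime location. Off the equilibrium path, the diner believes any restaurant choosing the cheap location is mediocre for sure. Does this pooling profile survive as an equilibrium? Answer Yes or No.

Yes

On path, the diner holds the prior and pays 2/3·31 + 1/3·19 = 27. Off path (the cheap location), believing mediocre, it pays 19.
excellent: the prime location nets 27 − 3 = 24; the cheap location nets 19. excellent stays.
mediocre: the prime location nets 27 − 6 = 21; the cheap location nets 19. mediocre stays.
No type deviates, so pooling is sustained.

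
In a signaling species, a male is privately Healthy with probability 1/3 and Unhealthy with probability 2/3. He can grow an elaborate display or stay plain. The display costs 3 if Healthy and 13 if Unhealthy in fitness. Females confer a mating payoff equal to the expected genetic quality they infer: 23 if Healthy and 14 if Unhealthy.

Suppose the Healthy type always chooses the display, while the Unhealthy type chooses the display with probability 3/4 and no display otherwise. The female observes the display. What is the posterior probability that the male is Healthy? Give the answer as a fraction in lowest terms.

P(the display) = (1/3)·1 + (2/3)·(3/4) = 5/6.
By Bayes' rule, P(Healthy | the display) = (1/3) / (5/6) = 2/5.

2/5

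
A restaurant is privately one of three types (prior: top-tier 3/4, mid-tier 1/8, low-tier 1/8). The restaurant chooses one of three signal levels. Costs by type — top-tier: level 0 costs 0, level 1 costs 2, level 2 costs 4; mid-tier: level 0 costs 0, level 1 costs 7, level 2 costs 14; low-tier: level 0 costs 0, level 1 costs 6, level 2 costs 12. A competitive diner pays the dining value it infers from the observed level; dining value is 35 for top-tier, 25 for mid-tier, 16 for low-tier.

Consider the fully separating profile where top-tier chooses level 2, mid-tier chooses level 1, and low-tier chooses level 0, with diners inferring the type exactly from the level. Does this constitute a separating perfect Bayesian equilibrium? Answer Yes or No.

Separating price premiums: level 2 → 35, level 1 → 25, level 0 → 16.
top-tier (assigned level 2): level 0: 16 − 0 = 16; level 1: 25 − 2 = 23; level 2: 35 − 4 = 31. top-tier stays.
mid-tier (assigned level 1): level 0: 16 − 0 = 16; level 1: 25 − 7 = 18; level 2: 35 − 14 = 21. mid-tier prefers level 2.
low-tier (assigned level 0): level 0: 16 − 0 = 16; level 1: 25 − 6 = 19; level 2: 35 − 12 = 23. low-tier prefers level 2.
At least one type deviates; the separating profile fails.

No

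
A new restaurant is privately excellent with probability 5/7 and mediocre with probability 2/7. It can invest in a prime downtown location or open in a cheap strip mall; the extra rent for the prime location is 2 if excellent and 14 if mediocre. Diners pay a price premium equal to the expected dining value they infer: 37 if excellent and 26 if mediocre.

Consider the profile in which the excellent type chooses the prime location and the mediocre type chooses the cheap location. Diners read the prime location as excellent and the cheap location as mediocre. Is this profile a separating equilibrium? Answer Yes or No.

Yes

Under these beliefs, the prime location earns price premium 37 and the cheap location earns price premium 26.
excellent: the prime location nets 37 − 2 = 35; the cheap location nets 26. excellent prefers the prime location.
mediocre: the prime location nets 37 − 14 = 23; the cheap location nets 26. mediocre prefers the cheap location.
Neither type deviates, so the separating profile is an equilibrium.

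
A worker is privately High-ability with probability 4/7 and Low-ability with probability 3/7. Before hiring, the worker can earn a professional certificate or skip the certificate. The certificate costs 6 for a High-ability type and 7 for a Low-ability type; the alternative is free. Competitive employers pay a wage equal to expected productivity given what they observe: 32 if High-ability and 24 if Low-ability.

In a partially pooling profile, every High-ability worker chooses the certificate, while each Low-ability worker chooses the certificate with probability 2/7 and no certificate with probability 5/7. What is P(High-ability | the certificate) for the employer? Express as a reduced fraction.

P(the certificate) = (4/7)·1 + (3/7)·(2/7) = 34/49.
By Bayes' rule, P(High-ability | the certificate) = (4/7) / (34/49) = 14/17.

14/17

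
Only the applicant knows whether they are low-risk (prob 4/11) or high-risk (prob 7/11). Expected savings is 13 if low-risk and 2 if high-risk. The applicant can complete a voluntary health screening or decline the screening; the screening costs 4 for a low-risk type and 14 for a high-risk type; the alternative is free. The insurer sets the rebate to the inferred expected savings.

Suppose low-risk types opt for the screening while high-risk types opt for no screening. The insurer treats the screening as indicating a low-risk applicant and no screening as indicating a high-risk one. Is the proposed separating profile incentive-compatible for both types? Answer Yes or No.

Yes

Under these beliefs, the screening earns rebate 13 and no screening earns rebate 2.
low-risk: the screening nets 13 − 4 = 9; no screening nets 2. low-risk prefers the screening.
high-risk: the screening nets 13 − 14 = -1; no screening nets 2. high-risk prefers no screening.
Neither type deviates, so the separating profile is an equilibrium.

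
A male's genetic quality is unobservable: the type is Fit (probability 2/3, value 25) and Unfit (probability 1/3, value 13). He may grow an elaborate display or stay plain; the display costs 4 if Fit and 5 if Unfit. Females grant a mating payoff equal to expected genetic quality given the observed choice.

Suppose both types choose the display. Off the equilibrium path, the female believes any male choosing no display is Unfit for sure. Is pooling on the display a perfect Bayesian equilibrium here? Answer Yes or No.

Yes

On path, the female holds the prior and pays 2/3·25 + 1/3·13 = 21. Off path (no display), believing Unfit, it pays 13.
Fit: the display nets 21 − 4 = 17; no display nets 13. Fit stays.
Unfit: the display nets 21 − 5 = 16; no display nets 13. Unfit stays.
No type deviates, so pooling is sustained.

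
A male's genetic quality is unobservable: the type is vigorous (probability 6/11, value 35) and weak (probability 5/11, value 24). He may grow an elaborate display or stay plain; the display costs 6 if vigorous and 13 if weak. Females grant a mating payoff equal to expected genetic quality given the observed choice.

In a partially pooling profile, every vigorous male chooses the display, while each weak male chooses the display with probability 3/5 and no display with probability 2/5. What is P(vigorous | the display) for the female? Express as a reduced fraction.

P(the display) = (6/11)·1 + (5/11)·(3/5) = 9/11.
By Bayes' rule, P(vigorous | the display) = (6/11) / (9/11) = 2/3.

2/3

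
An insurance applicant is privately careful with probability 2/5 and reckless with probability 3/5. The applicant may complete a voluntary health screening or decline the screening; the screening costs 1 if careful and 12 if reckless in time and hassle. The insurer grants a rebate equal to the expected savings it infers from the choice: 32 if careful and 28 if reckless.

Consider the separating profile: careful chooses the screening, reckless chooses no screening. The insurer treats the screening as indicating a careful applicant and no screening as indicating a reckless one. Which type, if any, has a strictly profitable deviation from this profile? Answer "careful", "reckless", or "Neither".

The screening pays 32; no screening pays 28.
careful: assigned the screening, nets 32 − 1 = 31; deviating to no screening nets 28.
reckless: assigned no screening, nets 28; deviating to the screening nets 32 − 12 = 20.
Both types strictly prefer their assigned action; no profitable deviation.

Neither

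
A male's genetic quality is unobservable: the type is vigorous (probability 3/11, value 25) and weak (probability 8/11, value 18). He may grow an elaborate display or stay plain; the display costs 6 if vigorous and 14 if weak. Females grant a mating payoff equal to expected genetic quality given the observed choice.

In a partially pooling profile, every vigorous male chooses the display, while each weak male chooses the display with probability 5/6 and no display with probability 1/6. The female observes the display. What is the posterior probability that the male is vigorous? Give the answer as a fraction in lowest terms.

9/29

P(the display) = (3/11)·1 + (8/11)·(5/6) = 29/33.
By Bayes' rule, P(vigorous | the display) = (3/11) / (29/33) = 9/29.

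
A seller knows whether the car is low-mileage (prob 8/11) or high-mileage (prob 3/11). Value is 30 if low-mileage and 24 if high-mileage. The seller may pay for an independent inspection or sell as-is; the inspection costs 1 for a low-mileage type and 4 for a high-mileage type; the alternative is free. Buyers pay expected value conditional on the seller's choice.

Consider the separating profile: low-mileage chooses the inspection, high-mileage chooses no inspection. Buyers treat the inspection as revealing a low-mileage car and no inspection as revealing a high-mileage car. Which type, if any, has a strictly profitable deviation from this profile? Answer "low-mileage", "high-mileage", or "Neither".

The inspection pays 30; no inspection pays 24.
low-mileage: assigned the inspection, nets 30 − 1 = 29; deviating to no inspection nets 24.
high-mileage: assigned no inspection, nets 24; deviating to the inspection nets 30 − 4 = 26.
The high-mileage type gains 2 by deviating.

high-mileage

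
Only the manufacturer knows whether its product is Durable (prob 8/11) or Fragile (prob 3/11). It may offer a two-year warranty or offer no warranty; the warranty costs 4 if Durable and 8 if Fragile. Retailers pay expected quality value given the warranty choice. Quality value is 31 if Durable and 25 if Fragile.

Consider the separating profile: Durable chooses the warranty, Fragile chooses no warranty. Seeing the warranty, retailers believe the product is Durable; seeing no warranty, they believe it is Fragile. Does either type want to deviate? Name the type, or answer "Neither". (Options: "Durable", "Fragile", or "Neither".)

The warranty pays 31; no warranty pays 25.
Durable: assigned the warranty, nets 31 − 4 = 27; deviating to no warranty nets 25.
Fragile: assigned no warranty, nets 25; deviating to the warranty nets 31 − 8 = 23.
Both types strictly prefer their assigned action; no profitable deviation.

Neither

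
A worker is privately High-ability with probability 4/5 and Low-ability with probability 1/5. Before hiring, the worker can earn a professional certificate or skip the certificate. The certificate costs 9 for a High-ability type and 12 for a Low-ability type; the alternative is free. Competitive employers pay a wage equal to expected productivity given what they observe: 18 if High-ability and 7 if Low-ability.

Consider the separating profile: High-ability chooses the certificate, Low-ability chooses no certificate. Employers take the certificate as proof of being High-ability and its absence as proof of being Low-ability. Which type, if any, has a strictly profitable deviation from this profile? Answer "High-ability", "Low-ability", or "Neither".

Neither

The certificate pays 18; no certificate pays 7.
High-ability: assigned the certificate, nets 18 − 9 = 9; deviating to no certificate nets 7.
Low-ability: assigned no certificate, nets 7; deviating to the certificate nets 18 − 12 = 6.
Both types strictly prefer their assigned action; no profitable deviation.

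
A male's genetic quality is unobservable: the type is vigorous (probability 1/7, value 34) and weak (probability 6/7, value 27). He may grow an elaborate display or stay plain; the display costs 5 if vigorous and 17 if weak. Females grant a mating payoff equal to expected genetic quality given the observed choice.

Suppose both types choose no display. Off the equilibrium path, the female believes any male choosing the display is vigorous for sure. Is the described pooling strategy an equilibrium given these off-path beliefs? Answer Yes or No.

On path, the female holds the prior and pays 1/7·34 + 6/7·27 = 28. Off path (the display), believing vigorous, it pays 34.
vigorous: no display nets 28; the display nets 34 − 5 = 29. vigorous would deviate.
weak: no display nets 28; the display nets 34 − 17 = 17. weak stays.
A type deviates, so pooling fails.

No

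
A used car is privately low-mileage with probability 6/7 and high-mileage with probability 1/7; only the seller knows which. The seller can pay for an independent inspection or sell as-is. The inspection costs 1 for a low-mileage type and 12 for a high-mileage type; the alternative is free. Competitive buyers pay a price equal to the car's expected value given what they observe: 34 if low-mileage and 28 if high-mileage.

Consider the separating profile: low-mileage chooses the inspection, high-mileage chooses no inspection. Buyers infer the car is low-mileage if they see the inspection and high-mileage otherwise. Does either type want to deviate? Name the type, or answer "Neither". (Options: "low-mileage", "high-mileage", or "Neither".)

The inspection pays 34; no inspection pays 28.
low-mileage: assigned the inspection, nets 34 − 1 = 33; deviating to no inspection nets 28.
high-mileage: assigned no inspection, nets 28; deviating to the inspection nets 34 − 12 = 22.
Both types strictly prefer their assigned action; no profitable deviation.

Neither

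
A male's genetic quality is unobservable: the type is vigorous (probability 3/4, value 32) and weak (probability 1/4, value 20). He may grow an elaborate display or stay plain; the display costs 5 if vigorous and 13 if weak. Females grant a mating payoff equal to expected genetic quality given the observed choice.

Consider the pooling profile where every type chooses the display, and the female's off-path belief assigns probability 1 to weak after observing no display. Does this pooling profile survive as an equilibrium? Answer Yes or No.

No

On path, the female holds the prior and pays 3/4·32 + 1/4·20 = 29. Off path (no display), believing weak, it pays 20.
vigorous: the display nets 29 − 5 = 24; no display nets 20. vigorous stays.
weak: the display nets 29 − 13 = 16; no display nets 20. weak would deviate.
A type deviates, so pooling fails.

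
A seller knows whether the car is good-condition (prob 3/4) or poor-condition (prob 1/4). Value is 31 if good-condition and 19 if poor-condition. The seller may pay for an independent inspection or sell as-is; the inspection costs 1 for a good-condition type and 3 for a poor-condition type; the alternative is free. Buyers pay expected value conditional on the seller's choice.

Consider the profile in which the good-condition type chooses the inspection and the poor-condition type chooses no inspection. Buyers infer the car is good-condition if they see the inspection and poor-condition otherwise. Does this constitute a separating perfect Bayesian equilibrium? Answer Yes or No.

Under these beliefs, the inspection earns price 31 and no inspection earns price 19.
good-condition: the inspection nets 31 − 1 = 30; no inspection nets 19. good-condition prefers the inspection.
poor-condition: the inspection nets 31 − 3 = 28; no inspection nets 19. poor-condition would deviate to the inspection.
poor-condition has a profitable deviation, so the profile is not an equilibrium.

No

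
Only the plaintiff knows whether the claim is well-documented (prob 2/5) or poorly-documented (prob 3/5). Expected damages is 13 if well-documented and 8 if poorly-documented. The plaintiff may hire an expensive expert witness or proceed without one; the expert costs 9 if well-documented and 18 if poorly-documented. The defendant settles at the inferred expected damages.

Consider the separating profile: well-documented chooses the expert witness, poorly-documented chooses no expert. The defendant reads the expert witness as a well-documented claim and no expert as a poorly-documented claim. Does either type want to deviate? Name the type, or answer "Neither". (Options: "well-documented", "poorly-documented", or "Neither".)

well-documented

The expert witness pays 13; no expert pays 8.
well-documented: assigned the expert witness, nets 13 − 9 = 4; deviating to no expert nets 8.
poorly-documented: assigned no expert, nets 8; deviating to the expert witness nets 13 − 18 = -5.
The well-documented type gains 4 by deviating.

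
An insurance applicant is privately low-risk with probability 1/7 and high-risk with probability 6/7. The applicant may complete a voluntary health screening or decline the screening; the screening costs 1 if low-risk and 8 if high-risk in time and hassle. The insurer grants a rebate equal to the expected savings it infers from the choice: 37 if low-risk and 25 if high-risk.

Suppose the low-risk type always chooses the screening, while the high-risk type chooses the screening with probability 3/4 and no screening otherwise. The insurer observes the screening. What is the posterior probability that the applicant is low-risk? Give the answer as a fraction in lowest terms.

P(the screening) = (1/7)·1 + (6/7)·(3/4) = 11/14.
By Bayes' rule, P(low-risk | the screening) = (1/7) / (11/14) = 2/11.

2/11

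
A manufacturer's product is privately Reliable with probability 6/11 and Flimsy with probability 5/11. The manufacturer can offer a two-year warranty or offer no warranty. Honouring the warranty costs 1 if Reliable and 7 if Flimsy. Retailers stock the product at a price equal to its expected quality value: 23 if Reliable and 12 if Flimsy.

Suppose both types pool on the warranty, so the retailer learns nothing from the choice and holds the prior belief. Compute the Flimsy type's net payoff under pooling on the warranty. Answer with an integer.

Pooled price = 6/11·23 + 5/11·12 = 18.
Flimsy pays cost 7 for the warranty, so net payoff = 18 − 7 = 11.

11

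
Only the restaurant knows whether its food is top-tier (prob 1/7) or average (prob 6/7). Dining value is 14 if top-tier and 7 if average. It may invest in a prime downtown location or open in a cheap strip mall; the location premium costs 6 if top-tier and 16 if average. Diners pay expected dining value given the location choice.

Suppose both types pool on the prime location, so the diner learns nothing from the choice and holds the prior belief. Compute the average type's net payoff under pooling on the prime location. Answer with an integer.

-8

Pooled price premium = 1/7·14 + 6/7·7 = 8.
average pays cost 16 for the prime location, so net payoff = 8 − 16 = -8.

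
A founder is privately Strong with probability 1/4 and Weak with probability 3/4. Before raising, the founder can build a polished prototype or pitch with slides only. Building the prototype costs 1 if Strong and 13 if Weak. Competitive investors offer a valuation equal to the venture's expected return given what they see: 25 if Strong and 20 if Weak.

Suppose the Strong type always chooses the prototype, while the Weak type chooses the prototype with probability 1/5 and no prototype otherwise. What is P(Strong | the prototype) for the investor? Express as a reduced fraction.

P(the prototype) = (1/4)·1 + (3/4)·(1/5) = 2/5.
By Bayes' rule, P(Strong | the prototype) = (1/4) / (2/5) = 5/8.

5/8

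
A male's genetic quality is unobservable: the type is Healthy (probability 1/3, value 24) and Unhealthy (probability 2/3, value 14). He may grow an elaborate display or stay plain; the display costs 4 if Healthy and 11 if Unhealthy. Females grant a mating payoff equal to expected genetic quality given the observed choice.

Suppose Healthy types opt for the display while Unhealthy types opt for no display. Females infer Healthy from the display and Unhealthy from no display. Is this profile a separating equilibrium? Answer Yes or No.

Under these beliefs, the display earns mating payoff 24 and no display earns mating payoff 14.
Healthy: the display nets 24 − 4 = 20; no display nets 14. Healthy prefers the display.
Unhealthy: the display nets 24 − 11 = 13; no display nets 14. Unhealthy prefers no display.
Neither type deviates, so the separating profile is an equilibrium.

Yes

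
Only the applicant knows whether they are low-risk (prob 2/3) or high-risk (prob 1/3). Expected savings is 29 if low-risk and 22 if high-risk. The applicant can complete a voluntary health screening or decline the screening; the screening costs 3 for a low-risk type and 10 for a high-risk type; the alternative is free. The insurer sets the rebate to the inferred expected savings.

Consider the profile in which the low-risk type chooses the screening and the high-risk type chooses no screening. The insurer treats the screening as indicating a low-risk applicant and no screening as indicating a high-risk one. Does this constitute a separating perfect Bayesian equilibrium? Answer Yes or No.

Under these beliefs, the screening earns rebate 29 and no screening earns rebate 22.
low-risk: the screening nets 29 − 3 = 26; no screening nets 22. low-risk prefers the screening.
high-risk: the screening nets 29 − 10 = 19; no screening nets 22. high-risk prefers no screening.
Neither type deviates, so the separating profile is an equilibrium.

Yes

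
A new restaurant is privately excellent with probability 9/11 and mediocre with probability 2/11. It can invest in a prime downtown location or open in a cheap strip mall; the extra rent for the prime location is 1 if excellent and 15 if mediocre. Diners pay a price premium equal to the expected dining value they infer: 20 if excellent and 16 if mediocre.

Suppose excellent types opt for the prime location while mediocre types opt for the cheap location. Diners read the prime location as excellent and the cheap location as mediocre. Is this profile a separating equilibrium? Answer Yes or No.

Yes

Under these beliefs, the prime location earns price premium 20 and the cheap location earns price premium 16.
excellent: the prime location nets 20 − 1 = 19; the cheap location nets 16. excellent prefers the prime location.
mediocre: the prime location nets 20 − 15 = 5; the cheap location nets 16. mediocre prefers the cheap location.
Neither type deviates, so the separating profile is an equilibrium.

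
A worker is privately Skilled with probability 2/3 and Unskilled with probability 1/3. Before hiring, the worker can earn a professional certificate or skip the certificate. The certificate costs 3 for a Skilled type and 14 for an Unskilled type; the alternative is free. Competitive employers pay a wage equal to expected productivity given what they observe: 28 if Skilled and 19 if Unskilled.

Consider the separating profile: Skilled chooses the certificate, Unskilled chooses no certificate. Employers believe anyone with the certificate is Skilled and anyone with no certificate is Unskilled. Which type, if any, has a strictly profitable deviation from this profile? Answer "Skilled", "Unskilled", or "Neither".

The certificate pays 28; no certificate pays 19.
Skilled: assigned the certificate, nets 28 − 3 = 25; deviating to no certificate nets 19.
Unskilled: assigned no certificate, nets 19; deviating to the certificate nets 28 − 14 = 14.
Both types strictly prefer their assigned action; no profitable deviation.

Neither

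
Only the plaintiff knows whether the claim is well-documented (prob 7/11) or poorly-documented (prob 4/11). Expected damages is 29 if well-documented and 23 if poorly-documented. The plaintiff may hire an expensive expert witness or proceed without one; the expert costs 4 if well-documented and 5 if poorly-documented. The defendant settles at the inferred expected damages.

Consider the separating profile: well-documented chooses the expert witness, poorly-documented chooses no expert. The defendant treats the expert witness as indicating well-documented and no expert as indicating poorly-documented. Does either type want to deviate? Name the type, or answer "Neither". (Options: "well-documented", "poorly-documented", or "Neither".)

The expert witness pays 29; no expert pays 23.
well-documented: assigned the expert witness, nets 29 − 4 = 25; deviating to no expert nets 23.
poorly-documented: assigned no expert, nets 23; deviating to the expert witness nets 29 − 5 = 24.
The poorly-documented type gains 1 by deviating.

poorly-documented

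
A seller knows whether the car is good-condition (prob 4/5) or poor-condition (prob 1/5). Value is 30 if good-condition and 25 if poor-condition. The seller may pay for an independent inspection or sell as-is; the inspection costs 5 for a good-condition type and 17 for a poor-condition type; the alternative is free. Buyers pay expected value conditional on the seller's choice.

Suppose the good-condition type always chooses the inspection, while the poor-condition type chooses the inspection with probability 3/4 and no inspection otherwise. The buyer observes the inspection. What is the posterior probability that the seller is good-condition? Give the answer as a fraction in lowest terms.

P(the inspection) = (4/5)·1 + (1/5)·(3/4) = 19/20.
By Bayes' rule, P(good-condition | the inspection) = (4/5) / (19/20) = 16/19.

16/19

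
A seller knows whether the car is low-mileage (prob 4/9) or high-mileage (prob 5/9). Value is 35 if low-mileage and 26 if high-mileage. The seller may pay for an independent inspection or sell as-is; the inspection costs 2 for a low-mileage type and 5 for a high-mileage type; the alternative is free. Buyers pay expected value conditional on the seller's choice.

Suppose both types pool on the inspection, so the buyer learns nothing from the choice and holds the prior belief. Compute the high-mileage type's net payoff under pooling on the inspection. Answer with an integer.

25

Pooled price = 4/9·35 + 5/9·26 = 30.
high-mileage pays cost 5 for the inspection, so net payoff = 30 − 5 = 25.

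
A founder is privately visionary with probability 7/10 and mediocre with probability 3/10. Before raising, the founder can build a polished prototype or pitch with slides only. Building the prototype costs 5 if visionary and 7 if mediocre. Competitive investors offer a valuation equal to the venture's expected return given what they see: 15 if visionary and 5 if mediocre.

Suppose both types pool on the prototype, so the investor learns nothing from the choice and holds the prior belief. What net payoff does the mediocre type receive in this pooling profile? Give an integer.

5

Pooled valuation = 7/10·15 + 3/10·5 = 12.
mediocre pays cost 7 for the prototype, so net payoff = 12 − 7 = 5.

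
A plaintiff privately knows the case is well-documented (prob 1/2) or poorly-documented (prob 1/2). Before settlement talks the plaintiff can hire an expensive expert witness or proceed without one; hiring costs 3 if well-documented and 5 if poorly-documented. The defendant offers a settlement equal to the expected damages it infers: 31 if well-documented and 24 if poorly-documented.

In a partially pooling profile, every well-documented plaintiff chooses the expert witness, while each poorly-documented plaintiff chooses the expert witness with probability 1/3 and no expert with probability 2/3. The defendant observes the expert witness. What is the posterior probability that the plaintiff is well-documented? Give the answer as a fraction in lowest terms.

3/4

P(the expert witness) = (1/2)·1 + (1/2)·(1/3) = 2/3.
By Bayes' rule, P(well-documented | the expert witness) = (1/2) / (2/3) = 3/4.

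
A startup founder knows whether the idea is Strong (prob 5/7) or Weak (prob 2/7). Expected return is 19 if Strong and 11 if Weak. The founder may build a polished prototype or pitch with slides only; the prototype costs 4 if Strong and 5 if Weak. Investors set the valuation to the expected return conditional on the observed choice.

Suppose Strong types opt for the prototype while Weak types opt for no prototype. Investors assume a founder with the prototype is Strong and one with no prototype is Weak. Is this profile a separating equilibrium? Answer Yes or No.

Under these beliefs, the prototype earns valuation 19 and no prototype earns valuation 11.
Strong: the prototype nets 19 − 4 = 15; no prototype nets 11. Strong prefers the prototype.
Weak: the prototype nets 19 − 5 = 14; no prototype nets 11. Weak would deviate to the prototype.
Weak has a profitable deviation, so the profile is not an equilibrium.

No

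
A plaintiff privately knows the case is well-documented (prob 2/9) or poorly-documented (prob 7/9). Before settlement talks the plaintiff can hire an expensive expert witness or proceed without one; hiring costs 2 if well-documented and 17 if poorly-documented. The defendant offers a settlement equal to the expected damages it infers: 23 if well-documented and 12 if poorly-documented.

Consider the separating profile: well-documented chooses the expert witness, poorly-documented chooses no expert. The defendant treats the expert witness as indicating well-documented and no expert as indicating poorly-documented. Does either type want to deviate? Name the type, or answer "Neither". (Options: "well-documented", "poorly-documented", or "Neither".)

Neither

The expert witness pays 23; no expert pays 12.
well-documented: assigned the expert witness, nets 23 − 2 = 21; deviating to no expert nets 12.
poorly-documented: assigned no expert, nets 12; deviating to the expert witness nets 23 − 17 = 6.
Both types strictly prefer their assigned action; no profitable deviation.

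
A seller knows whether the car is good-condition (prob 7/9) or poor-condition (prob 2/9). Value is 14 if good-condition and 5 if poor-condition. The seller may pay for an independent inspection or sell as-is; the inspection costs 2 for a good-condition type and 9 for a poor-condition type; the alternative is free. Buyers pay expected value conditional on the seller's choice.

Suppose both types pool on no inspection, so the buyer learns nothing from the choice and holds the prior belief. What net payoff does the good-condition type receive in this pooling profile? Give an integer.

12

Pooled price = 7/9·14 + 2/9·5 = 12.
good-condition pays no cost for no inspection, so net payoff = 12.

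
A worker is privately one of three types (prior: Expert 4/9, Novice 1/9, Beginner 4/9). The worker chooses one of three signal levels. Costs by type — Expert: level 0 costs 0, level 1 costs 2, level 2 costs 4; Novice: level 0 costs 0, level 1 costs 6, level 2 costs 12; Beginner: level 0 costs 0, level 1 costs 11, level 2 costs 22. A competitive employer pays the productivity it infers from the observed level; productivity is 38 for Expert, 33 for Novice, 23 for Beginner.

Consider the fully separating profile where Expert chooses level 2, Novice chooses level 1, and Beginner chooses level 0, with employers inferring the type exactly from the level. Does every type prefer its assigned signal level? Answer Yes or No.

Separating wages: level 2 → 38, level 1 → 33, level 0 → 23.
Expert (assigned level 2): level 0: 23 − 0 = 23; level 1: 33 − 2 = 31; level 2: 38 − 4 = 34. Expert stays.
Novice (assigned level 1): level 0: 23 − 0 = 23; level 1: 33 − 6 = 27; level 2: 38 − 12 = 26. Novice stays.
Beginner (assigned level 0): level 0: 23 − 0 = 23; level 1: 33 − 11 = 22; level 2: 38 − 22 = 16. Beginner stays.
Every type prefers its assigned level; separation holds.

Yes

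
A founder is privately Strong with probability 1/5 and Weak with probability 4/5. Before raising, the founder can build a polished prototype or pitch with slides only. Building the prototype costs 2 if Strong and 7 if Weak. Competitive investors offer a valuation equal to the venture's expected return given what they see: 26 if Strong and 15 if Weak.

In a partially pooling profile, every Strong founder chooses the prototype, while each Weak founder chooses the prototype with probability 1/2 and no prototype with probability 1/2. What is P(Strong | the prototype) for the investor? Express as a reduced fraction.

P(the prototype) = (1/5)·1 + (4/5)·(1/2) = 3/5.
By Bayes' rule, P(Strong | the prototype) = (1/5) / (3/5) = 1/3.

1/3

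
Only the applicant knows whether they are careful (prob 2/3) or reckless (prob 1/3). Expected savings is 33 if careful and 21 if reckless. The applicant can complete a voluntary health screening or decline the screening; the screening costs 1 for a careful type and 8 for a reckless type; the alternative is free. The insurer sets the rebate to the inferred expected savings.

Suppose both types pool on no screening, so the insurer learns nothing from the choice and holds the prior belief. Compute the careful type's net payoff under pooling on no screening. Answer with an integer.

Pooled rebate = 2/3·33 + 1/3·21 = 29.
careful pays no cost for no screening, so net payoff = 29.

29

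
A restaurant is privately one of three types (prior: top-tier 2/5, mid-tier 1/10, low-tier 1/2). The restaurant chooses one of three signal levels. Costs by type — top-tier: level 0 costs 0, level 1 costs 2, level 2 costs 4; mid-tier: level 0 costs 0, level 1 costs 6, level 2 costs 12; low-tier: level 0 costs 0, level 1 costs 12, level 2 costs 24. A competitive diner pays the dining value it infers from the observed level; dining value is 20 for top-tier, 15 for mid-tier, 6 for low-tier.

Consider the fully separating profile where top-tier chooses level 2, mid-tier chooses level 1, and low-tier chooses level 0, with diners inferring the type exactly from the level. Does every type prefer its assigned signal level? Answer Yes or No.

Yes

Separating price premiums: level 2 → 20, level 1 → 15, level 0 → 6.
top-tier (assigned level 2): level 0: 6 − 0 = 6; level 1: 15 − 2 = 13; level 2: 20 − 4 = 16. top-tier stays.
mid-tier (assigned level 1): level 0: 6 − 0 = 6; level 1: 15 − 6 = 9; level 2: 20 − 12 = 8. mid-tier stays.
low-tier (assigned level 0): level 0: 6 − 0 = 6; level 1: 15 − 12 = 3; level 2: 20 − 24 = -4. low-tier stays.
Every type prefers its assigned level; separation holds.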